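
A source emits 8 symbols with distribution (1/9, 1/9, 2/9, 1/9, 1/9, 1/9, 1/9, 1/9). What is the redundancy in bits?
0.0523 bits

Redundancy measures how far a source is from maximum entropy:
R = H_max - H(X)

Maximum entropy for 8 symbols: H_max = log_2(8) = 3.0000 bits
Actual entropy: H(X) = 2.9477 bits
Redundancy: R = 3.0000 - 2.9477 = 0.0523 bits

This redundancy represents potential for compression: the source could be compressed by 0.0523 bits per symbol.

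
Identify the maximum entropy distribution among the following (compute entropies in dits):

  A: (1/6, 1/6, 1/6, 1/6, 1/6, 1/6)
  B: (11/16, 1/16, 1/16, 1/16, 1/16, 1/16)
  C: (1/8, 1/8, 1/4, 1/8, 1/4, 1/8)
A

For a discrete distribution over n outcomes, entropy is maximized by the uniform distribution.

Computing entropies:
H(A) = 0.7782 dits
H(B) = 0.4882 dits
H(C) = 0.7526 dits

The uniform distribution (where all probabilities equal 1/6) achieves the maximum entropy of log_10(6) = 0.7782 dits.

Distribution A has the highest entropy.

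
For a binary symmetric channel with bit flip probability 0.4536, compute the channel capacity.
0.0062 bits

For a binary symmetric channel (BSC) with error probability p:
Capacity C = 1 - H(p) bits per symbol

where H(p) = -p log₂(p) - (1-p) log₂(1-p) is the binary entropy function.

H(0.4536) = 0.9938 bits
C = 1 - 0.9938 = 0.0062 bits per symbol

This means we can reliably transmit up to 0.0062 bits of information per channel use.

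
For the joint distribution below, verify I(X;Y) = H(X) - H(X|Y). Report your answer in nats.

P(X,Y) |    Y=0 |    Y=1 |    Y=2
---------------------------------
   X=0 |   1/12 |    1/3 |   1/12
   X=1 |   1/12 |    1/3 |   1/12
I(X;Y) = 0.0000 nats

Mutual information has multiple equivalent forms:
- I(X;Y) = H(X) - H(X|Y)
- I(X;Y) = H(Y) - H(Y|X)
- I(X;Y) = H(X) + H(Y) - H(X,Y)

Computing all quantities:
H(X) = 0.6931, H(Y) = 0.8676, H(X,Y) = 1.5607
H(X|Y) = 0.6931, H(Y|X) = 0.8676

Verification:
H(X) - H(X|Y) = 0.6931 - 0.6931 = 0.0000
H(Y) - H(Y|X) = 0.8676 - 0.8676 = 0.0000
H(X) + H(Y) - H(X,Y) = 0.6931 + 0.8676 - 1.5607 = 0.0000

All forms give I(X;Y) = 0.0000 nats. ✓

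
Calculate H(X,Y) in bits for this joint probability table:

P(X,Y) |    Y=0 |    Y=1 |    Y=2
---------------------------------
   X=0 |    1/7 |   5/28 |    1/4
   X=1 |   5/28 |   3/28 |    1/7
2.5350 bits

Joint entropy is H(X,Y) = -Σ_{x,y} p(x,y) log p(x,y).

Summing over all non-zero entries:
H(X,Y) = -[1/7·log_2(1/7) + 5/28·log_2(5/28) + 1/4·log_2(1/4) + 5/28·log_2(5/28) + 3/28·log_2(3/28) + 1/7·log_2(1/7)]
H(X,Y) = 2.5350 bits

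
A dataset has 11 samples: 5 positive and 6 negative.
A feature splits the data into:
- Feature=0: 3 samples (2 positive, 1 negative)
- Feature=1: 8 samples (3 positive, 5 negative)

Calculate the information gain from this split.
0.0495 bits

Information Gain = H(Y) - H(Y|Feature)

Before split:
P(positive) = 5/11 = 0.4545
H(Y) = 0.9940 bits

After split:
Feature=0: H = 0.9183 bits (weight = 3/11)
Feature=1: H = 0.9544 bits (weight = 8/11)
H(Y|Feature) = (3/11)×0.9183 + (8/11)×0.9544 = 0.9446 bits

Information Gain = 0.9940 - 0.9446 = 0.0495 bits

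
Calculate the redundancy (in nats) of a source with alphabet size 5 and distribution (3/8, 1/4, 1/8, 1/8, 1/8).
0.1153 nats

Redundancy measures how far a source is from maximum entropy:
R = H_max - H(X)

Maximum entropy for 5 symbols: H_max = log_e(5) = 1.6094 nats
Actual entropy: H(X) = 1.4942 nats
Redundancy: R = 1.6094 - 1.4942 = 0.1153 nats

This redundancy represents potential for compression: the source could be compressed by 0.1153 nats per symbol.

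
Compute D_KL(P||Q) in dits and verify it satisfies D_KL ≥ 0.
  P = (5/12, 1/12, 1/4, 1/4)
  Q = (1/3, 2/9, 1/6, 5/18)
0.0375 dits

KL divergence satisfies the Gibbs inequality: D_KL(P||Q) ≥ 0 for all distributions P, Q.

D_KL(P||Q) = Σ p(x) log(p(x)/q(x))
Term by term:
  x=0: 5/12 × log_10[(5/12)/(1/3)] = 0.0404
  x=1: 1/12 × log_10[(1/12)/(2/9)] = -0.0355
  x=2: 1/4 × log_10[(1/4)/(1/6)] = 0.0440
  x=3: 1/4 × log_10[(1/4)/(5/18)] = -0.0114
D_KL(P||Q) = 0.0375 dits

D_KL(P||Q) = 0.0375 ≥ 0 ✓

This non-negativity is a fundamental property: relative entropy cannot be negative because it measures how different Q is from P.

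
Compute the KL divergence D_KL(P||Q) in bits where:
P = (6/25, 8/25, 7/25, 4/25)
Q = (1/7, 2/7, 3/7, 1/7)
0.0862 bits

KL divergence: D_KL(P||Q) = Σ p(x) log(p(x)/q(x))

Computing term by term:
  x=0: 6/25 × log_2[(6/25)/(1/7)] = 6/25 × 0.7485 = 0.1796
  x=1: 8/25 × log_2[(8/25)/(2/7)] = 8/25 × 0.1635 = 0.0523
  x=2: 7/25 × log_2[(7/25)/(3/7)] = 7/25 × -0.6141 = -0.1720
  x=3: 4/25 × log_2[(4/25)/(1/7)] = 4/25 × 0.1635 = 0.0262

D_KL(P||Q) = 0.0862 bits

Note: KL divergence is always non-negative and equals 0 iff P = Q.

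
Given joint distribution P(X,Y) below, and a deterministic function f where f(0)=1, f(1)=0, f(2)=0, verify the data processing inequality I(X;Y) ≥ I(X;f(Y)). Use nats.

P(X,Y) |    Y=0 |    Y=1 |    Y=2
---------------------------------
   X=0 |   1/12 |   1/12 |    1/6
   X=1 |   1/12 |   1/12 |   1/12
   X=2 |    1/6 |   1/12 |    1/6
I(X;Y) = 0.0168, I(X;f(Y)) = 0.0095, inequality holds: 0.0168 ≥ 0.0095

Data Processing Inequality: For any Markov chain X → Y → Z, we have I(X;Y) ≥ I(X;Z).

Here Z = f(Y) is a deterministic function of Y, forming X → Y → Z.

Original I(X;Y) = 0.0168 nats

After applying f:
P(X,Z) where Z=f(Y):
- P(X,Z=0) = P(X,Y=1) + P(X,Y=2)
- P(X,Z=1) = P(X,Y=0)

I(X;Z) = I(X;f(Y)) = 0.0095 nats

Verification: 0.0168 ≥ 0.0095 ✓

Information cannot be created by processing; the function f can only lose information about X.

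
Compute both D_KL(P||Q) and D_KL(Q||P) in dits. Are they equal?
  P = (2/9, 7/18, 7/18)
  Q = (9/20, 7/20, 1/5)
D_KL(P||Q) = 0.0620, D_KL(Q||P) = 0.0641

KL divergence is not symmetric: D_KL(P||Q) ≠ D_KL(Q||P) in general.

D_KL(P||Q) = 0.0620 dits
D_KL(Q||P) = 0.0641 dits

No, they are not equal!

This asymmetry is why KL divergence is not a true distance metric.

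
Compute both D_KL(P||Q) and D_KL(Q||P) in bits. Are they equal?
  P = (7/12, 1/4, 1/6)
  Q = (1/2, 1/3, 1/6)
D_KL(P||Q) = 0.0260, D_KL(Q||P) = 0.0271

KL divergence is not symmetric: D_KL(P||Q) ≠ D_KL(Q||P) in general.

D_KL(P||Q) = 0.0260 bits
D_KL(Q||P) = 0.0271 bits

No, they are not equal!

This asymmetry is why KL divergence is not a true distance metric.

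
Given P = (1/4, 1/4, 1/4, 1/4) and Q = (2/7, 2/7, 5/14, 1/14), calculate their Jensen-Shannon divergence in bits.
0.0465 bits

Jensen-Shannon divergence is:
JSD(P||Q) = 0.5 × D_KL(P||M) + 0.5 × D_KL(Q||M)
where M = 0.5 × (P + Q) is the mixture distribution.

M = 0.5 × (1/4, 1/4, 1/4, 1/4) + 0.5 × (2/7, 2/7, 5/14, 1/14) = (0.267857, 0.267857, 0.303571, 0.160714)

D_KL(P||M) = 0.0396 bits
D_KL(Q||M) = 0.0534 bits

JSD(P||Q) = 0.5 × 0.0396 + 0.5 × 0.0534 = 0.0465 bits

Unlike KL divergence, JSD is symmetric and bounded: 0 ≤ JSD ≤ log(2).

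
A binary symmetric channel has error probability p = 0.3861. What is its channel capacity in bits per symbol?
0.0378 bits

For a binary symmetric channel (BSC) with error probability p:
Capacity C = 1 - H(p) bits per symbol

where H(p) = -p log₂(p) - (1-p) log₂(1-p) is the binary entropy function.

H(0.3861) = 0.9622 bits
C = 1 - 0.9622 = 0.0378 bits per symbol

This means we can reliably transmit up to 0.0378 bits of information per channel use.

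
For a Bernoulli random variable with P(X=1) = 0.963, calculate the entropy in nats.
0.1583 nats

The binary entropy function is:
H(p) = -p log(p) - (1-p) log(1-p)

H(0.963) = -0.963 × log_e(0.963) - 0.037 × log_e(0.037)
H(0.963) = 0.1583 nats

Note: Binary entropy is maximized at p=0.5 (H=1 bit) and minimized at p=0 or p=1 (H=0).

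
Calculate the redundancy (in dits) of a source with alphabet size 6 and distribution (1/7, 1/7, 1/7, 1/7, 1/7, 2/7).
0.0191 dits

Redundancy measures how far a source is from maximum entropy:
R = H_max - H(X)

Maximum entropy for 6 symbols: H_max = log_10(6) = 0.7782 dits
Actual entropy: H(X) = 0.7591 dits
Redundancy: R = 0.7782 - 0.7591 = 0.0191 dits

This redundancy represents potential for compression: the source could be compressed by 0.0191 dits per symbol.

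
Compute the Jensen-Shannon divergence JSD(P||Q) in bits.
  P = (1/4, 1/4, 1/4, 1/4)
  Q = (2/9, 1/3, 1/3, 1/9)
0.0290 bits

Jensen-Shannon divergence is:
JSD(P||Q) = 0.5 × D_KL(P||M) + 0.5 × D_KL(Q||M)
where M = 0.5 × (P + Q) is the mixture distribution.

M = 0.5 × (1/4, 1/4, 1/4, 1/4) + 0.5 × (2/9, 1/3, 1/3, 1/9) = (0.236111, 7/24, 7/24, 0.180556)

D_KL(P||M) = 0.0268 bits
D_KL(Q||M) = 0.0312 bits

JSD(P||Q) = 0.5 × 0.0268 + 0.5 × 0.0312 = 0.0290 bits

Unlike KL divergence, JSD is symmetric and bounded: 0 ≤ JSD ≤ log(2).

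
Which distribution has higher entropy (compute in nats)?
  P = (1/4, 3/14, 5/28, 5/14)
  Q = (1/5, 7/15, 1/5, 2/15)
P

Computing entropies in nats:
H(P) = 1.3520
H(Q) = 1.2681

Distribution P has higher entropy.

Intuition: The distribution closer to uniform (more spread out) has higher entropy.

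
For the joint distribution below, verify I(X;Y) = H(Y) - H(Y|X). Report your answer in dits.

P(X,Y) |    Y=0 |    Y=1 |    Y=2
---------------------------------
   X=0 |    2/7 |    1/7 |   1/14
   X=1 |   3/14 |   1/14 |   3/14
I(X;Y) = 0.0237 dits

Mutual information has multiple equivalent forms:
- I(X;Y) = H(X) - H(X|Y)
- I(X;Y) = H(Y) - H(Y|X)
- I(X;Y) = H(X) + H(Y) - H(X,Y)

Computing all quantities:
H(X) = 0.3010, H(Y) = 0.4493, H(X,Y) = 0.7266
H(X|Y) = 0.2773, H(Y|X) = 0.4256

Verification:
H(X) - H(X|Y) = 0.3010 - 0.2773 = 0.0237
H(Y) - H(Y|X) = 0.4493 - 0.4256 = 0.0237
H(X) + H(Y) - H(X,Y) = 0.3010 + 0.4493 - 0.7266 = 0.0237

All forms give I(X;Y) = 0.0237 dits. ✓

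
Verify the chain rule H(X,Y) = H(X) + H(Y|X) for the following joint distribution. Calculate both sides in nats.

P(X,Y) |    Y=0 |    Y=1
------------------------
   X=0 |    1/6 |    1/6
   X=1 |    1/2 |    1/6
H(X,Y) = 1.2425, H(X) = 0.6365, H(Y|X) = 0.6059 (all in nats)

Chain rule: H(X,Y) = H(X) + H(Y|X)

Left side — joint entropy directly:
H(X,Y) = -Σ p(x,y) log p(x,y) = 1.2425 nats

Right side — compute H(Y|X) from the conditional distributions:
P(X) = (1/3, 2/3), so H(X) = 0.6365 nats
H(Y|X) = Σ_x P(X=x) · H(Y|X=x):
  P(Y|X=0) = (1/2, 1/2), H(Y|X=0) = 0.6931, weight P(X=0) = 1/3
  P(Y|X=1) = (3/4, 1/4), H(Y|X=1) = 0.5623, weight P(X=1) = 2/3
H(Y|X) = 0.6059 nats

H(X) + H(Y|X) = 0.6365 + 0.6059 = 1.2425 nats

Both sides equal 1.2425 nats. ✓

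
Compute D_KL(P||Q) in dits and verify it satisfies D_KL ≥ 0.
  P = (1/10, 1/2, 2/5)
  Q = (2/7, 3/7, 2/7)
0.0463 dits

KL divergence satisfies the Gibbs inequality: D_KL(P||Q) ≥ 0 for all distributions P, Q.

D_KL(P||Q) = Σ p(x) log(p(x)/q(x))
Term by term:
  x=0: 1/10 × log_10[(1/10)/(2/7)] = -0.0456
  x=1: 1/2 × log_10[(1/2)/(3/7)] = 0.0335
  x=2: 2/5 × log_10[(2/5)/(2/7)] = 0.0585
D_KL(P||Q) = 0.0463 dits

D_KL(P||Q) = 0.0463 ≥ 0 ✓

This non-negativity is a fundamental property: relative entropy cannot be negative because it measures how different Q is from P.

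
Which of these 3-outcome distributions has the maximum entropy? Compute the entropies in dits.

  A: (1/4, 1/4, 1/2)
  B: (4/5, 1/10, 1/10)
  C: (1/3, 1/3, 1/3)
C

For a discrete distribution over n outcomes, entropy is maximized by the uniform distribution.

Computing entropies:
H(A) = 0.4515 dits
H(B) = 0.2775 dits
H(C) = 0.4771 dits

The uniform distribution (where all probabilities equal 1/3) achieves the maximum entropy of log_10(3) = 0.4771 dits.

Distribution C has the highest entropy.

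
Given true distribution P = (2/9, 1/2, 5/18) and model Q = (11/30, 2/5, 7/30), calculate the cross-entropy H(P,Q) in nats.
1.0853 nats

Cross-entropy: H(P,Q) = -Σ p(x) log q(x)

Alternatively: H(P,Q) = H(P) + D_KL(P||Q)
H(P) = 1.0366 nats
D_KL(P||Q) = 0.0487 nats

H(P,Q) = 1.0366 + 0.0487 = 1.0853 nats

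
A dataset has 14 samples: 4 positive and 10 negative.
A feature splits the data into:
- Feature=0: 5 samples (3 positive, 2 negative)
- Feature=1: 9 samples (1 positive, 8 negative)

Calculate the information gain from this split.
0.1928 bits

Information Gain = H(Y) - H(Y|Feature)

Before split:
P(positive) = 4/14 = 0.2857
H(Y) = 0.8631 bits

After split:
Feature=0: H = 0.9710 bits (weight = 5/14)
Feature=1: H = 0.5033 bits (weight = 9/14)
H(Y|Feature) = (5/14)×0.9710 + (9/14)×0.5033 = 0.6703 bits

Information Gain = 0.8631 - 0.6703 = 0.1928 bits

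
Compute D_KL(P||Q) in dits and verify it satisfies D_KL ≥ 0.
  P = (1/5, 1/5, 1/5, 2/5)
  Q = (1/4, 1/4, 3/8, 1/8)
0.1087 dits

KL divergence satisfies the Gibbs inequality: D_KL(P||Q) ≥ 0 for all distributions P, Q.

D_KL(P||Q) = Σ p(x) log(p(x)/q(x))
Term by term:
  x=0: 1/5 × log_10[(1/5)/(1/4)] = -0.0194
  x=1: 1/5 × log_10[(1/5)/(1/4)] = -0.0194
  x=2: 1/5 × log_10[(1/5)/(3/8)] = -0.0546
  x=3: 2/5 × log_10[(2/5)/(1/8)] = 0.2021
D_KL(P||Q) = 0.1087 dits

D_KL(P||Q) = 0.1087 ≥ 0 ✓

This non-negativity is a fundamental property: relative entropy cannot be negative because it measures how different Q is from P.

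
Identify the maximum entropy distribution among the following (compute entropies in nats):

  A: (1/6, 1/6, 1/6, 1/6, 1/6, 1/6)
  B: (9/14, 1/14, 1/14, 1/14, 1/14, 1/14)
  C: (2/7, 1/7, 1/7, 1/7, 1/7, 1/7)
A

For a discrete distribution over n outcomes, entropy is maximized by the uniform distribution.

Computing entropies:
H(A) = 1.7918 nats
H(B) = 1.2266 nats
H(C) = 1.7479 nats

The uniform distribution (where all probabilities equal 1/6) achieves the maximum entropy of log_e(6) = 1.7918 nats.

Distribution A has the highest entropy.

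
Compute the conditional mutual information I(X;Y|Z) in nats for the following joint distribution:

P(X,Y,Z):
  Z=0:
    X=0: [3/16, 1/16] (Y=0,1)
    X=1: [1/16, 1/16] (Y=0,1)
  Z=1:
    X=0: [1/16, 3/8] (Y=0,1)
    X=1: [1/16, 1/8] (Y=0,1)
0.0254 nats

Conditional mutual information: I(X;Y|Z) = H(X|Z) + H(Y|Z) - H(X,Y|Z)

H(Z) = 0.6616
H(X,Z) = 1.2820 → H(X|Z) = 0.6205
H(Y,Z) = 1.2130 → H(Y|Z) = 0.5514
H(X,Y,Z) = 1.8080 → H(X,Y|Z) = 1.1465

I(X;Y|Z) = 0.6205 + 0.5514 - 1.1465 = 0.0254 nats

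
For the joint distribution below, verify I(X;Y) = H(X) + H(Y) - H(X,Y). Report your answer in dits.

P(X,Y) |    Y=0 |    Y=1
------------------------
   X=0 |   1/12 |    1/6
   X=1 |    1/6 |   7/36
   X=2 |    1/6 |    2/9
I(X;Y) = 0.0023 dits

Mutual information has multiple equivalent forms:
- I(X;Y) = H(X) - H(X|Y)
- I(X;Y) = H(Y) - H(Y|X)
- I(X;Y) = H(X) + H(Y) - H(X,Y)

Computing all quantities:
H(X) = 0.4698, H(Y) = 0.2950, H(X,Y) = 0.7625
H(X|Y) = 0.4675, H(Y|X) = 0.2927

Verification:
H(X) - H(X|Y) = 0.4698 - 0.4675 = 0.0023
H(Y) - H(Y|X) = 0.2950 - 0.2927 = 0.0023
H(X) + H(Y) - H(X,Y) = 0.4698 + 0.2950 - 0.7625 = 0.0023

All forms give I(X;Y) = 0.0023 dits. ✓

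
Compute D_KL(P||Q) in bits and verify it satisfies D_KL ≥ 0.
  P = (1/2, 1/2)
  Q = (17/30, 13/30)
0.0129 bits

KL divergence satisfies the Gibbs inequality: D_KL(P||Q) ≥ 0 for all distributions P, Q.

D_KL(P||Q) = Σ p(x) log(p(x)/q(x))
Term by term:
  x=0: 1/2 × log_2[(1/2)/(17/30)] = -0.0903
  x=1: 1/2 × log_2[(1/2)/(13/30)] = 0.1032
D_KL(P||Q) = 0.0129 bits

D_KL(P||Q) = 0.0129 ≥ 0 ✓

This non-negativity is a fundamental property: relative entropy cannot be negative because it measures how different Q is from P.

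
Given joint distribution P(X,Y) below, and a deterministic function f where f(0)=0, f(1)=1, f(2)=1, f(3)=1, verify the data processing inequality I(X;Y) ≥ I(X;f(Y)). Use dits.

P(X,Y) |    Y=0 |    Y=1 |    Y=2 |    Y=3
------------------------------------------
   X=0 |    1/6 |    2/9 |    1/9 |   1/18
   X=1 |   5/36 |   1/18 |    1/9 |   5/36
I(X;Y) = 0.0291, I(X;f(Y)) = 0.0000, inequality holds: 0.0291 ≥ 0.0000

Data Processing Inequality: For any Markov chain X → Y → Z, we have I(X;Y) ≥ I(X;Z).

Here Z = f(Y) is a deterministic function of Y, forming X → Y → Z.

Original I(X;Y) = 0.0291 dits

After applying f:
P(X,Z) where Z=f(Y):
- P(X,Z=0) = P(X,Y=0)
- P(X,Z=1) = P(X,Y=1) + P(X,Y=2) + P(X,Y=3)

I(X;Z) = I(X;f(Y)) = 0.0000 dits

Verification: 0.0291 ≥ 0.0000 ✓

Information cannot be created by processing; the function f can only lose information about X.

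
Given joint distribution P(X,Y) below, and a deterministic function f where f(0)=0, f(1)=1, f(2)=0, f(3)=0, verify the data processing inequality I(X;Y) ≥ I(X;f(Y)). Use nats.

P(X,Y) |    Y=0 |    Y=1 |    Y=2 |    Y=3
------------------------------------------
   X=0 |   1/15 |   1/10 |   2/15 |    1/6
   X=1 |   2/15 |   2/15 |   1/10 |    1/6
I(X;Y) = 0.0139, I(X;f(Y)) = 0.0009, inequality holds: 0.0139 ≥ 0.0009

Data Processing Inequality: For any Markov chain X → Y → Z, we have I(X;Y) ≥ I(X;Z).

Here Z = f(Y) is a deterministic function of Y, forming X → Y → Z.

Original I(X;Y) = 0.0139 nats

After applying f:
P(X,Z) where Z=f(Y):
- P(X,Z=0) = P(X,Y=0) + P(X,Y=2) + P(X,Y=3)
- P(X,Z=1) = P(X,Y=1)

I(X;Z) = I(X;f(Y)) = 0.0009 nats

Verification: 0.0139 ≥ 0.0009 ✓

Information cannot be created by processing; the function f can only lose information about X.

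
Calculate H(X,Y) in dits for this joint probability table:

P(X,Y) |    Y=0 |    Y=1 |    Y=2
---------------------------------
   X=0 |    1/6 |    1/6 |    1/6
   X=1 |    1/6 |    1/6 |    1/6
0.7782 dits

Joint entropy is H(X,Y) = -Σ_{x,y} p(x,y) log p(x,y).

Summing over all non-zero entries:
H(X,Y) = -[1/6·log_10(1/6) + 1/6·log_10(1/6) + 1/6·log_10(1/6) + 1/6·log_10(1/6) + 1/6·log_10(1/6) + 1/6·log_10(1/6)]
H(X,Y) = 0.7782 dits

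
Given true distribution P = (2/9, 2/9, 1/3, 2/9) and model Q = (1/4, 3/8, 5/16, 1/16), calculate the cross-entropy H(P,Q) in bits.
2.2071 bits

Cross-entropy: H(P,Q) = -Σ p(x) log q(x)

Alternatively: H(P,Q) = H(P) + D_KL(P||Q)
H(P) = 1.9749 bits
D_KL(P||Q) = 0.2322 bits

H(P,Q) = 1.9749 + 0.2322 = 2.2071 bits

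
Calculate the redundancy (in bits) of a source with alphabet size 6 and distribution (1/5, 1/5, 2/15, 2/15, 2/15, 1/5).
0.0290 bits

Redundancy measures how far a source is from maximum entropy:
R = H_max - H(X)

Maximum entropy for 6 symbols: H_max = log_2(6) = 2.5850 bits
Actual entropy: H(X) = 2.5559 bits
Redundancy: R = 2.5850 - 2.5559 = 0.0290 bits

This redundancy represents potential for compression: the source could be compressed by 0.0290 bits per symbol.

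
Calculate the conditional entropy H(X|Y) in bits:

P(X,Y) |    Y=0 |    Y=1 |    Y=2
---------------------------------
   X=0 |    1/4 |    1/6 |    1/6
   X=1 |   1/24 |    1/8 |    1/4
0.8645 bits

Using the chain rule: H(X|Y) = H(X,Y) - H(Y)

First, compute H(X,Y) = 2.4277 bits

Marginal P(Y) = (7/24, 7/24, 5/12)
H(Y) = 1.5632 bits

H(X|Y) = H(X,Y) - H(Y) = 2.4277 - 1.5632 = 0.8645 bits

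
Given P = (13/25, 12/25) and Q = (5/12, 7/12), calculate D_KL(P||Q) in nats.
0.0216 nats

KL divergence: D_KL(P||Q) = Σ p(x) log(p(x)/q(x))

Computing term by term:
  x=0: 13/25 × log_e[(13/25)/(5/12)] = 13/25 × 0.2215 = 0.1152
  x=1: 12/25 × log_e[(12/25)/(7/12)] = 12/25 × -0.1950 = -0.0936

D_KL(P||Q) = 0.0216 nats

Note: KL divergence is always non-negative and equals 0 iff P = Q.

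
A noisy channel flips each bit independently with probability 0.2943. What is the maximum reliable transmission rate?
0.1258 bits

For a binary symmetric channel (BSC) with error probability p:
Capacity C = 1 - H(p) bits per symbol

where H(p) = -p log₂(p) - (1-p) log₂(1-p) is the binary entropy function.

H(0.2943) = 0.8742 bits
C = 1 - 0.8742 = 0.1258 bits per symbol

This means we can reliably transmit up to 0.1258 bits of information per channel use.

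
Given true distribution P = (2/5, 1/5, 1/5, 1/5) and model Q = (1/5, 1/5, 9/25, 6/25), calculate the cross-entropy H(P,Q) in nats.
1.4554 nats

Cross-entropy: H(P,Q) = -Σ p(x) log q(x)

Alternatively: H(P,Q) = H(P) + D_KL(P||Q)
H(P) = 1.3322 nats
D_KL(P||Q) = 0.1232 nats

H(P,Q) = 1.3322 + 0.1232 = 1.4554 nats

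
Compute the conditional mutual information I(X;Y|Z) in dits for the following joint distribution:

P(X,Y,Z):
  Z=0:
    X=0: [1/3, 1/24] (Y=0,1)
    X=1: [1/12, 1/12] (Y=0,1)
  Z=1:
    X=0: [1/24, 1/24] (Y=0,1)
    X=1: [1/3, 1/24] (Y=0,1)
0.0326 dits

Conditional mutual information: I(X;Y|Z) = H(X|Z) + H(Y|Z) - H(X,Y|Z)

H(Z) = 0.2995
H(X,Z) = 0.5391 → H(X|Z) = 0.2396
H(Y,Z) = 0.5210 → H(Y|Z) = 0.2215
H(X,Y,Z) = 0.7280 → H(X,Y|Z) = 0.4285

I(X;Y|Z) = 0.2396 + 0.2215 - 0.4285 = 0.0326 dits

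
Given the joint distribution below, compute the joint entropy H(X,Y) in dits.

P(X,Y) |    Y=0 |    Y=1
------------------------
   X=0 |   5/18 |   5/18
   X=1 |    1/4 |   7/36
0.5979 dits

Joint entropy is H(X,Y) = -Σ_{x,y} p(x,y) log p(x,y).

Summing over all non-zero entries:
H(X,Y) = -[5/18·log_10(5/18) + 5/18·log_10(5/18) + 1/4·log_10(1/4) + 7/36·log_10(7/36)]
H(X,Y) = 0.5979 dits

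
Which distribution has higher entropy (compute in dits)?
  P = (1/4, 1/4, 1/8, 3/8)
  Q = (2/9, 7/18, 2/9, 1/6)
Q

Computing entropies in dits:
H(P) = 0.5737
H(Q) = 0.5795

Distribution Q has higher entropy.

Intuition: The distribution closer to uniform (more spread out) has higher entropy.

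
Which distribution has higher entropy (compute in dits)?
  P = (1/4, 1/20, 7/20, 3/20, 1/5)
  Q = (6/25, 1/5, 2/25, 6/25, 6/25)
Q

Computing entropies in dits:
H(P) = 0.6385
H(Q) = 0.6738

Distribution Q has higher entropy.

Intuition: The distribution closer to uniform (more spread out) has higher entropy.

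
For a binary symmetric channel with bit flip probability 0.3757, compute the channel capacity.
0.0451 bits

For a binary symmetric channel (BSC) with error probability p:
Capacity C = 1 - H(p) bits per symbol

where H(p) = -p log₂(p) - (1-p) log₂(1-p) is the binary entropy function.

H(0.3757) = 0.9549 bits
C = 1 - 0.9549 = 0.0451 bits per symbol

This means we can reliably transmit up to 0.0451 bits of information per channel use.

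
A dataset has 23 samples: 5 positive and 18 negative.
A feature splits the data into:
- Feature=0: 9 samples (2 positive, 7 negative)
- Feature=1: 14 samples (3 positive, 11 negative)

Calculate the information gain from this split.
0.0001 bits

Information Gain = H(Y) - H(Y|Feature)

Before split:
P(positive) = 5/23 = 0.2174
H(Y) = 0.7554 bits

After split:
Feature=0: H = 0.7642 bits (weight = 9/23)
Feature=1: H = 0.7496 bits (weight = 14/23)
H(Y|Feature) = (9/23)×0.7642 + (14/23)×0.7496 = 0.7553 bits

Information Gain = 0.7554 - 0.7553 = 0.0001 bits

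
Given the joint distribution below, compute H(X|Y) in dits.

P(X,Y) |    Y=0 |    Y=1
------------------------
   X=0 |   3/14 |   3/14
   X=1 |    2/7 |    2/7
0.2966 dits

Using the chain rule: H(X|Y) = H(X,Y) - H(Y)

First, compute H(X,Y) = 0.5976 dits

Marginal P(Y) = (1/2, 1/2)
H(Y) = 0.3010 dits

H(X|Y) = H(X,Y) - H(Y) = 0.5976 - 0.3010 = 0.2966 dits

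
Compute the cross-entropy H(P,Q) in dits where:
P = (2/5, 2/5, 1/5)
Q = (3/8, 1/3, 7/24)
0.4683 dits

Cross-entropy: H(P,Q) = -Σ p(x) log q(x)

Alternatively: H(P,Q) = H(P) + D_KL(P||Q)
H(P) = 0.4581 dits
D_KL(P||Q) = 0.0101 dits

H(P,Q) = 0.4581 + 0.0101 = 0.4683 dits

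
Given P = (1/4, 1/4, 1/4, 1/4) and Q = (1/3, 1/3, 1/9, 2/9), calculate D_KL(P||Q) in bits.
0.1274 bits

KL divergence: D_KL(P||Q) = Σ p(x) log(p(x)/q(x))

Computing term by term:
  x=0: 1/4 × log_2[(1/4)/(1/3)] = 1/4 × -0.4150 = -0.1038
  x=1: 1/4 × log_2[(1/4)/(1/3)] = 1/4 × -0.4150 = -0.1038
  x=2: 1/4 × log_2[(1/4)/(1/9)] = 1/4 × 1.1699 = 0.2925
  x=3: 1/4 × log_2[(1/4)/(2/9)] = 1/4 × 0.1699 = 0.0425

D_KL(P||Q) = 0.1274 bits

Note: KL divergence is always non-negative and equals 0 iff P = Q.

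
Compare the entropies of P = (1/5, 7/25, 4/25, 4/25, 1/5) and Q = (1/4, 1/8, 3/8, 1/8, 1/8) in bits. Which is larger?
P

Computing entropies in bits:
H(P) = 2.2890
H(Q) = 2.1556

Distribution P has higher entropy.

Intuition: The distribution closer to uniform (more spread out) has higher entropy.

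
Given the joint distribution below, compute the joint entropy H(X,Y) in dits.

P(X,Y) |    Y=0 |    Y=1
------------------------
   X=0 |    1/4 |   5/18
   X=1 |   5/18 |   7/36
0.5979 dits

Joint entropy is H(X,Y) = -Σ_{x,y} p(x,y) log p(x,y).

Summing over all non-zero entries:
H(X,Y) = -[1/4·log_10(1/4) + 5/18·log_10(5/18) + 5/18·log_10(5/18) + 7/36·log_10(7/36)]
H(X,Y) = 0.5979 dits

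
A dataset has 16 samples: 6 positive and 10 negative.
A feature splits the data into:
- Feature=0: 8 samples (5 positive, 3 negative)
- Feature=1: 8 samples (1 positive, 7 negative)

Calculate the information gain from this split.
0.2054 bits

Information Gain = H(Y) - H(Y|Feature)

Before split:
P(positive) = 6/16 = 0.3750
H(Y) = 0.9544 bits

After split:
Feature=0: H = 0.9544 bits (weight = 8/16)
Feature=1: H = 0.5436 bits (weight = 8/16)
H(Y|Feature) = (8/16)×0.9544 + (8/16)×0.5436 = 0.7490 bits

Information Gain = 0.9544 - 0.7490 = 0.2054 bits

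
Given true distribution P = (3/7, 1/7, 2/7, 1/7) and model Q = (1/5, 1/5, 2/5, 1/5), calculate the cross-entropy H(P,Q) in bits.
2.0362 bits

Cross-entropy: H(P,Q) = -Σ p(x) log q(x)

Alternatively: H(P,Q) = H(P) + D_KL(P||Q)
H(P) = 1.8424 bits
D_KL(P||Q) = 0.1938 bits

H(P,Q) = 1.8424 + 0.1938 = 2.0362 bits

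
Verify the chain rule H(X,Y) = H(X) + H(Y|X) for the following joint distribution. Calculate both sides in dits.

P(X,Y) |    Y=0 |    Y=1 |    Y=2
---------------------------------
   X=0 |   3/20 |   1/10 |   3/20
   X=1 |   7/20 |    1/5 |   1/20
H(X,Y) = 0.7116, H(X) = 0.2923, H(Y|X) = 0.4193 (all in dits)

Chain rule: H(X,Y) = H(X) + H(Y|X)

Left side — joint entropy directly:
H(X,Y) = -Σ p(x,y) log p(x,y) = 0.7116 dits

Right side — compute H(Y|X) from the conditional distributions:
P(X) = (2/5, 3/5), so H(X) = 0.2923 dits
H(Y|X) = Σ_x P(X=x) · H(Y|X=x):
  P(Y|X=0) = (3/8, 1/4, 3/8), H(Y|X=0) = 0.4700, weight P(X=0) = 2/5
  P(Y|X=1) = (7/12, 1/3, 1/12), H(Y|X=1) = 0.3855, weight P(X=1) = 3/5
H(Y|X) = 0.4193 dits

H(X) + H(Y|X) = 0.2923 + 0.4193 = 0.7116 dits

Both sides equal 0.7116 dits. ✓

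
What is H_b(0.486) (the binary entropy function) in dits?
0.3009 dits

The binary entropy function is:
H(p) = -p log(p) - (1-p) log(1-p)

H(0.486) = -0.486 × log_10(0.486) - 0.514 × log_10(0.514)
H(0.486) = 0.3009 dits

Note: Binary entropy is maximized at p=0.5 (H=1 bit) and minimized at p=0 or p=1 (H=0).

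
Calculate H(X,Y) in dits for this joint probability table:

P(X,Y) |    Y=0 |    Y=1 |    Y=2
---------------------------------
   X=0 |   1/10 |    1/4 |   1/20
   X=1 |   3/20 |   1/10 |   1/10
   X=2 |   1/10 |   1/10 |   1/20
0.9042 dits

Joint entropy is H(X,Y) = -Σ_{x,y} p(x,y) log p(x,y).

Summing over all non-zero entries:
H(X,Y) = -[1/10·log_10(1/10) + 1/4·log_10(1/4) + 1/20·log_10(1/20) + 3/20·log_10(3/20) + 1/10·log_10(1/10) + 1/10·log_10(1/10) + 1/10·log_10(1/10) + 1/10·log_10(1/10) + 1/20·log_10(1/20)]
H(X,Y) = 0.9042 dits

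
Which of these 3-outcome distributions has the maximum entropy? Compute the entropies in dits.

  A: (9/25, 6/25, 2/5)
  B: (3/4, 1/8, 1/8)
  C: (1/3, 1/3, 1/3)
C

For a discrete distribution over n outcomes, entropy is maximized by the uniform distribution.

Computing entropies:
H(A) = 0.4677 dits
H(B) = 0.3195 dits
H(C) = 0.4771 dits

The uniform distribution (where all probabilities equal 1/3) achieves the maximum entropy of log_10(3) = 0.4771 dits.

Distribution C has the highest entropy.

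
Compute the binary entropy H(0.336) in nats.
0.6383 nats

The binary entropy function is:
H(p) = -p log(p) - (1-p) log(1-p)

H(0.336) = -0.336 × log_e(0.336) - 0.664 × log_e(0.664)
H(0.336) = 0.6383 nats

Note: Binary entropy is maximized at p=0.5 (H=1 bit) and minimized at p=0 or p=1 (H=0).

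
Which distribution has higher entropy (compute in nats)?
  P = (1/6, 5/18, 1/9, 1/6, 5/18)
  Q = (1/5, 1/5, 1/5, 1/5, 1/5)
Q

Computing entropies in nats:
H(P) = 1.5530
H(Q) = 1.6094

Distribution Q has higher entropy.

Intuition: The distribution closer to uniform (more spread out) has higher entropy.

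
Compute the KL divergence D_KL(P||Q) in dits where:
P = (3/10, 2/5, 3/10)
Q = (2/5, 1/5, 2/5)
0.0454 dits

KL divergence: D_KL(P||Q) = Σ p(x) log(p(x)/q(x))

Computing term by term:
  x=0: 3/10 × log_10[(3/10)/(2/5)] = 3/10 × -0.1249 = -0.0375
  x=1: 2/5 × log_10[(2/5)/(1/5)] = 2/5 × 0.3010 = 0.1204
  x=2: 3/10 × log_10[(3/10)/(2/5)] = 3/10 × -0.1249 = -0.0375

D_KL(P||Q) = 0.0454 dits

Note: KL divergence is always non-negative and equals 0 iff P = Q.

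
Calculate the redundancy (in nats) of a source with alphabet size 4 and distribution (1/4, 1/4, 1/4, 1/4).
0.0000 nats

Redundancy measures how far a source is from maximum entropy:
R = H_max - H(X)

Maximum entropy for 4 symbols: H_max = log_e(4) = 1.3863 nats
Actual entropy: H(X) = 1.3863 nats
Redundancy: R = 1.3863 - 1.3863 = 0.0000 nats

This redundancy represents potential for compression: the source could be compressed by 0.0000 nats per symbol.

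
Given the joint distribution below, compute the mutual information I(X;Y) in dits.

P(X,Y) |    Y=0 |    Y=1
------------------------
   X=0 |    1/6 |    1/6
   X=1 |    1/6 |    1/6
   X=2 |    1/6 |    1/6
0.0000 dits

Mutual information: I(X;Y) = H(X) + H(Y) - H(X,Y)

Marginals:
P(X) = (1/3, 1/3, 1/3), H(X) = 0.4771 dits
P(Y) = (1/2, 1/2), H(Y) = 0.3010 dits

Joint entropy: H(X,Y) = 0.7782 dits

I(X;Y) = 0.4771 + 0.3010 - 0.7782 = 0.0000 dits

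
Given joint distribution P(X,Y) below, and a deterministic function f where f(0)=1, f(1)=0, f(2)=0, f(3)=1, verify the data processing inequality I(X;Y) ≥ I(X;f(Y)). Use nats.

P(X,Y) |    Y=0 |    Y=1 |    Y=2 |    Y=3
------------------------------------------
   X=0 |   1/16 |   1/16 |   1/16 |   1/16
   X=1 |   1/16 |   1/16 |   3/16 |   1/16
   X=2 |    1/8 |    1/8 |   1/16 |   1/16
I(X;Y) = 0.0594, I(X;f(Y)) = 0.0134, inequality holds: 0.0594 ≥ 0.0134

Data Processing Inequality: For any Markov chain X → Y → Z, we have I(X;Y) ≥ I(X;Z).

Here Z = f(Y) is a deterministic function of Y, forming X → Y → Z.

Original I(X;Y) = 0.0594 nats

After applying f:
P(X,Z) where Z=f(Y):
- P(X,Z=0) = P(X,Y=1) + P(X,Y=2)
- P(X,Z=1) = P(X,Y=0) + P(X,Y=3)

I(X;Z) = I(X;f(Y)) = 0.0134 nats

Verification: 0.0594 ≥ 0.0134 ✓

Information cannot be created by processing; the function f can only lose information about X.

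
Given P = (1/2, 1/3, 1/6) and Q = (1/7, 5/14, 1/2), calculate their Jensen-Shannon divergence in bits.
0.1390 bits

Jensen-Shannon divergence is:
JSD(P||Q) = 0.5 × D_KL(P||M) + 0.5 × D_KL(Q||M)
where M = 0.5 × (P + Q) is the mixture distribution.

M = 0.5 × (1/2, 1/3, 1/6) + 0.5 × (1/7, 5/14, 1/2) = (9/28, 0.345238, 1/3)

D_KL(P||M) = 0.1352 bits
D_KL(Q||M) = 0.1428 bits

JSD(P||Q) = 0.5 × 0.1352 + 0.5 × 0.1428 = 0.1390 bits

Unlike KL divergence, JSD is symmetric and bounded: 0 ≤ JSD ≤ log(2).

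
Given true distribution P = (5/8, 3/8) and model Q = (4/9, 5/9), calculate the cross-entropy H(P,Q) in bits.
1.0492 bits

Cross-entropy: H(P,Q) = -Σ p(x) log q(x)

Alternatively: H(P,Q) = H(P) + D_KL(P||Q)
H(P) = 0.9544 bits
D_KL(P||Q) = 0.0948 bits

H(P,Q) = 0.9544 + 0.0948 = 1.0492 bits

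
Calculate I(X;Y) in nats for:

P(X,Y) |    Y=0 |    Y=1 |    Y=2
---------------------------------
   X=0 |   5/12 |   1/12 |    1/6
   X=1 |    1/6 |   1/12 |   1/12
0.0129 nats

Mutual information: I(X;Y) = H(X) + H(Y) - H(X,Y)

Marginals:
P(X) = (2/3, 1/3), H(X) = 0.6365 nats
P(Y) = (7/12, 1/6, 1/4), H(Y) = 0.9596 nats

Joint entropy: H(X,Y) = 1.5833 nats

I(X;Y) = 0.6365 + 0.9596 - 1.5833 = 0.0129 nats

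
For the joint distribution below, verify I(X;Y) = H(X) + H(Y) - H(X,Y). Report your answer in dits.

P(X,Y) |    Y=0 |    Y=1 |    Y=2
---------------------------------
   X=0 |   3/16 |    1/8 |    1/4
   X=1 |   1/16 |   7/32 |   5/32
I(X;Y) = 0.0212 dits

Mutual information has multiple equivalent forms:
- I(X;Y) = H(X) - H(X|Y)
- I(X;Y) = H(Y) - H(Y|X)
- I(X;Y) = H(X) + H(Y) - H(X,Y)

Computing all quantities:
H(X) = 0.2976, H(Y) = 0.4689, H(X,Y) = 0.7453
H(X|Y) = 0.2765, H(Y|X) = 0.4477

Verification:
H(X) - H(X|Y) = 0.2976 - 0.2765 = 0.0212
H(Y) - H(Y|X) = 0.4689 - 0.4477 = 0.0212
H(X) + H(Y) - H(X,Y) = 0.2976 + 0.4689 - 0.7453 = 0.0212

All forms give I(X;Y) = 0.0212 dits. ✓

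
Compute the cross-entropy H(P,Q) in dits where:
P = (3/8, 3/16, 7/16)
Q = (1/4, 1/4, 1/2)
0.4704 dits

Cross-entropy: H(P,Q) = -Σ p(x) log q(x)

Alternatively: H(P,Q) = H(P) + D_KL(P||Q)
H(P) = 0.4531 dits
D_KL(P||Q) = 0.0172 dits

H(P,Q) = 0.4531 + 0.0172 = 0.4704 dits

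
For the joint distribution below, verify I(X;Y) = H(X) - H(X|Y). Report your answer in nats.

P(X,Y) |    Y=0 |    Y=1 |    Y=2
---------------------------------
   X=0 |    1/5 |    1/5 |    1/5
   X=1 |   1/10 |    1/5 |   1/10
I(X;Y) = 0.0138 nats

Mutual information has multiple equivalent forms:
- I(X;Y) = H(X) - H(X|Y)
- I(X;Y) = H(Y) - H(Y|X)
- I(X;Y) = H(X) + H(Y) - H(X,Y)

Computing all quantities:
H(X) = 0.6730, H(Y) = 1.0889, H(X,Y) = 1.7481
H(X|Y) = 0.6592, H(Y|X) = 1.0751

Verification:
H(X) - H(X|Y) = 0.6730 - 0.6592 = 0.0138
H(Y) - H(Y|X) = 1.0889 - 1.0751 = 0.0138
H(X) + H(Y) - H(X,Y) = 0.6730 + 1.0889 - 1.7481 = 0.0138

All forms give I(X;Y) = 0.0138 nats. ✓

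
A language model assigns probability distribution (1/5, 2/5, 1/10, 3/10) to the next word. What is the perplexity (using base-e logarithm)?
3.5961

Perplexity is e^H (or exp(H) for natural log).

First, H = -Σ p log p = 1.2799 nats
Perplexity = e^1.2799 = 3.5961

Interpretation: The model's uncertainty is equivalent to choosing uniformly among 3.6 options.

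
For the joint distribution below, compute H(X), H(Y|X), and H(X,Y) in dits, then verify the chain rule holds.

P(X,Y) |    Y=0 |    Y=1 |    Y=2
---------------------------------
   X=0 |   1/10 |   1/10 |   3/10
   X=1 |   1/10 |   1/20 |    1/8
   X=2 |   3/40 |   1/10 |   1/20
H(X,Y) = 0.8842, H(X) = 0.4505, H(Y|X) = 0.4338 (all in dits)

Chain rule: H(X,Y) = H(X) + H(Y|X)

Left side — joint entropy directly:
H(X,Y) = -Σ p(x,y) log p(x,y) = 0.8842 dits

Right side — compute H(Y|X) from the conditional distributions:
P(X) = (1/2, 11/40, 9/40), so H(X) = 0.4505 dits
H(Y|X) = Σ_x P(X=x) · H(Y|X=x):
  P(Y|X=0) = (1/5, 1/5, 3/5), H(Y|X=0) = 0.4127, weight P(X=0) = 1/2
  P(Y|X=1) = (4/11, 2/11, 5/11), H(Y|X=1) = 0.4500, weight P(X=1) = 11/40
  P(Y|X=2) = (1/3, 4/9, 2/9), H(Y|X=2) = 0.4607, weight P(X=2) = 9/40
H(Y|X) = 0.4338 dits

H(X) + H(Y|X) = 0.4505 + 0.4338 = 0.8842 dits

Both sides equal 0.8842 dits. ✓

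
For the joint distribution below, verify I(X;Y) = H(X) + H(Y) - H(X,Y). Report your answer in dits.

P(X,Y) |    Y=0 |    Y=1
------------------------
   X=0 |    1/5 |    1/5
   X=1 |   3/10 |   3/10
I(X;Y) = 0.0000 dits

Mutual information has multiple equivalent forms:
- I(X;Y) = H(X) - H(X|Y)
- I(X;Y) = H(Y) - H(Y|X)
- I(X;Y) = H(X) + H(Y) - H(X,Y)

Computing all quantities:
H(X) = 0.2923, H(Y) = 0.3010, H(X,Y) = 0.5933
H(X|Y) = 0.2923, H(Y|X) = 0.3010

Verification:
H(X) - H(X|Y) = 0.2923 - 0.2923 = 0.0000
H(Y) - H(Y|X) = 0.3010 - 0.3010 = 0.0000
H(X) + H(Y) - H(X,Y) = 0.2923 + 0.3010 - 0.5933 = 0.0000

All forms give I(X;Y) = 0.0000 dits. ✓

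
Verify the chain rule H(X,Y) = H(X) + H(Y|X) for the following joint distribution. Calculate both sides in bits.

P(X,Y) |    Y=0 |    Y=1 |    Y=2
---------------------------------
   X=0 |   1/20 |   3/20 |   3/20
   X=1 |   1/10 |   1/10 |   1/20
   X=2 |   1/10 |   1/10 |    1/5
H(X,Y) = 3.0464, H(X) = 1.5589, H(Y|X) = 1.4876 (all in bits)

Chain rule: H(X,Y) = H(X) + H(Y|X)

Left side — joint entropy directly:
H(X,Y) = -Σ p(x,y) log p(x,y) = 3.0464 bits

Right side — compute H(Y|X) from the conditional distributions:
P(X) = (7/20, 1/4, 2/5), so H(X) = 1.5589 bits
H(Y|X) = Σ_x P(X=x) · H(Y|X=x):
  P(Y|X=0) = (1/7, 3/7, 3/7), H(Y|X=0) = 1.4488, weight P(X=0) = 7/20
  P(Y|X=1) = (2/5, 2/5, 1/5), H(Y|X=1) = 1.5219, weight P(X=1) = 1/4
  P(Y|X=2) = (1/4, 1/4, 1/2), H(Y|X=2) = 1.5000, weight P(X=2) = 2/5
H(Y|X) = 1.4876 bits

H(X) + H(Y|X) = 1.5589 + 1.4876 = 3.0464 bits

Both sides equal 3.0464 bits. ✓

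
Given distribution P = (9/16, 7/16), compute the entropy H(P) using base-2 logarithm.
0.9887 bits

Shannon entropy is H(X) = -Σ p(x) log p(x).

For P = (9/16, 7/16):
H = -9/16 × log_2(9/16) -7/16 × log_2(7/16)
H = 0.9887 bits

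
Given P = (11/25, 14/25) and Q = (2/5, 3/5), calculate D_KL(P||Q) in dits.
0.0014 dits

KL divergence: D_KL(P||Q) = Σ p(x) log(p(x)/q(x))

Computing term by term:
  x=0: 11/25 × log_10[(11/25)/(2/5)] = 11/25 × 0.0414 = 0.0182
  x=1: 14/25 × log_10[(14/25)/(3/5)] = 14/25 × -0.0300 = -0.0168

D_KL(P||Q) = 0.0014 dits

Note: KL divergence is always non-negative and equals 0 iff P = Q.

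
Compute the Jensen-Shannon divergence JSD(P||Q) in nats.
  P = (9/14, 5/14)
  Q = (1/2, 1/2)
0.0105 nats

Jensen-Shannon divergence is:
JSD(P||Q) = 0.5 × D_KL(P||M) + 0.5 × D_KL(Q||M)
where M = 0.5 × (P + Q) is the mixture distribution.

M = 0.5 × (9/14, 5/14) + 0.5 × (1/2, 1/2) = (4/7, 3/7)

D_KL(P||M) = 0.0106 nats
D_KL(Q||M) = 0.0103 nats

JSD(P||Q) = 0.5 × 0.0106 + 0.5 × 0.0103 = 0.0105 nats

Unlike KL divergence, JSD is symmetric and bounded: 0 ≤ JSD ≤ log(2).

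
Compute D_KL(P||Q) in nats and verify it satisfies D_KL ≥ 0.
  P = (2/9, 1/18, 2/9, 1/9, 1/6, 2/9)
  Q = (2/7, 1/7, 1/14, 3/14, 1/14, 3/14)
0.2202 nats

KL divergence satisfies the Gibbs inequality: D_KL(P||Q) ≥ 0 for all distributions P, Q.

D_KL(P||Q) = Σ p(x) log(p(x)/q(x))
Term by term:
  x=0: 2/9 × log_e[(2/9)/(2/7)] = -0.0558
  x=1: 1/18 × log_e[(1/18)/(1/7)] = -0.0525
  x=2: 2/9 × log_e[(2/9)/(1/14)] = 0.2522
  x=3: 1/9 × log_e[(1/9)/(3/14)] = -0.0730
  x=4: 1/6 × log_e[(1/6)/(1/14)] = 0.1412
  x=5: 2/9 × log_e[(2/9)/(3/14)] = 0.0081
D_KL(P||Q) = 0.2202 nats

D_KL(P||Q) = 0.2202 ≥ 0 ✓

This non-negativity is a fundamental property: relative entropy cannot be negative because it measures how different Q is from P.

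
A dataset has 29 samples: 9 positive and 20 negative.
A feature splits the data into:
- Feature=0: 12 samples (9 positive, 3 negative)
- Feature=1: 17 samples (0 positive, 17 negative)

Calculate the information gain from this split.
0.5579 bits

Information Gain = H(Y) - H(Y|Feature)

Before split:
P(positive) = 9/29 = 0.3103
H(Y) = 0.8936 bits

After split:
Feature=0: H = 0.8113 bits (weight = 12/29)
Feature=1: H = 0.0000 bits (weight = 17/29)
H(Y|Feature) = (12/29)×0.8113 + (17/29)×0.0000 = 0.3357 bits

Information Gain = 0.8936 - 0.3357 = 0.5579 bits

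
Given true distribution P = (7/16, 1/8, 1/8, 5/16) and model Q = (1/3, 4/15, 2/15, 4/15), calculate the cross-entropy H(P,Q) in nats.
1.3108 nats

Cross-entropy: H(P,Q) = -Σ p(x) log q(x)

Alternatively: H(P,Q) = H(P) + D_KL(P||Q)
H(P) = 1.2450 nats
D_KL(P||Q) = 0.0658 nats

H(P,Q) = 1.2450 + 0.0658 = 1.3108 nats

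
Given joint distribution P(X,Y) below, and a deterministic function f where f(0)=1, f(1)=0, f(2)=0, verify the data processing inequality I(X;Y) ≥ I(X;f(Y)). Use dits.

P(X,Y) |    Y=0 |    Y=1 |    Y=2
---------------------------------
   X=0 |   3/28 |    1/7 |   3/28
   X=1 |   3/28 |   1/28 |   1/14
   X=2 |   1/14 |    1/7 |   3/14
I(X;Y) = 0.0220, I(X;f(Y)) = 0.0167, inequality holds: 0.0220 ≥ 0.0167

Data Processing Inequality: For any Markov chain X → Y → Z, we have I(X;Y) ≥ I(X;Z).

Here Z = f(Y) is a deterministic function of Y, forming X → Y → Z.

Original I(X;Y) = 0.0220 dits

After applying f:
P(X,Z) where Z=f(Y):
- P(X,Z=0) = P(X,Y=1) + P(X,Y=2)
- P(X,Z=1) = P(X,Y=0)

I(X;Z) = I(X;f(Y)) = 0.0167 dits

Verification: 0.0220 ≥ 0.0167 ✓

Information cannot be created by processing; the function f can only lose information about X.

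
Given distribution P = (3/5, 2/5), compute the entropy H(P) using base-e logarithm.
0.6730 nats

Shannon entropy is H(X) = -Σ p(x) log p(x).

For P = (3/5, 2/5):
H = -3/5 × log_e(3/5) -2/5 × log_e(2/5)
H = 0.6730 nats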